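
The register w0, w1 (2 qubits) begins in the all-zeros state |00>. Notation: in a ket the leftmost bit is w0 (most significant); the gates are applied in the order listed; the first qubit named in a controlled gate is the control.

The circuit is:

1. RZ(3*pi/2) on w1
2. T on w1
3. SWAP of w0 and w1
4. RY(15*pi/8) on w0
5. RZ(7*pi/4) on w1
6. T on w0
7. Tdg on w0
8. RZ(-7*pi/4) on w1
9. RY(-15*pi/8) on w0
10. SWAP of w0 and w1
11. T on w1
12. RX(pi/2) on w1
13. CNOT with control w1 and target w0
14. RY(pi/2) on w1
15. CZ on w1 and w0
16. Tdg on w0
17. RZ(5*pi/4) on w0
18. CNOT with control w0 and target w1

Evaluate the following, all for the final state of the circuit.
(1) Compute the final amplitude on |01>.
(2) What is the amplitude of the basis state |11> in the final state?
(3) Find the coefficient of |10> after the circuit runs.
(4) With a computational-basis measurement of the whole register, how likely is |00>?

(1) |01> carries amplitude exp(5*I*pi/8)/2 in the final state. Key observation: gates 4-9 undo each other exactly, leaving only the rest of the circuit to track.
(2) The amplitude on |11> is exp(I*pi/8)/2.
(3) |10> carries amplitude exp(I*pi/8)/2 in the final state.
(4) A full measurement returns |00> with probability 1/4.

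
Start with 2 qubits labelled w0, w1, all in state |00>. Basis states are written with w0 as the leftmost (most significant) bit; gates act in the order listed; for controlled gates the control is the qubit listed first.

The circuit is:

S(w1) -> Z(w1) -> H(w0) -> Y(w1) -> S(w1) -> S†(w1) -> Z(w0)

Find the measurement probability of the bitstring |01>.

A full measurement returns |01> with probability 1/2.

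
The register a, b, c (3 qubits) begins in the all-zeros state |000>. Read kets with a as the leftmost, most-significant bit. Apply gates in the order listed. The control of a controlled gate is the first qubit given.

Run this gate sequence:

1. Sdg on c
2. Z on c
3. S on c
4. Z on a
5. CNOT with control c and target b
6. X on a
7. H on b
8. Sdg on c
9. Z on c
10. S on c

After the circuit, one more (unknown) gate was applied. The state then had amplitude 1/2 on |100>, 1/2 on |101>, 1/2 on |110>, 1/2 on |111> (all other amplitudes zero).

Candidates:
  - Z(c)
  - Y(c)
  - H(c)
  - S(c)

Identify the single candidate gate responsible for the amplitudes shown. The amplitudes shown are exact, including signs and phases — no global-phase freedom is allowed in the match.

It was H(c) that produced the state shown.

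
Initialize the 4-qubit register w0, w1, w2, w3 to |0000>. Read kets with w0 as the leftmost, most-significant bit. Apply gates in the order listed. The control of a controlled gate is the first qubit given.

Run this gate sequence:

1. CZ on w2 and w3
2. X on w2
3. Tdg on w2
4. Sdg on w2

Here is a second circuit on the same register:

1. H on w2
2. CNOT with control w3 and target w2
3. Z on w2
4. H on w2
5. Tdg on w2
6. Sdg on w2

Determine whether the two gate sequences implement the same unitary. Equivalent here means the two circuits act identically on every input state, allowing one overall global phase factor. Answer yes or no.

Yes, they are equivalent — the unitaries differ by at most a global phase.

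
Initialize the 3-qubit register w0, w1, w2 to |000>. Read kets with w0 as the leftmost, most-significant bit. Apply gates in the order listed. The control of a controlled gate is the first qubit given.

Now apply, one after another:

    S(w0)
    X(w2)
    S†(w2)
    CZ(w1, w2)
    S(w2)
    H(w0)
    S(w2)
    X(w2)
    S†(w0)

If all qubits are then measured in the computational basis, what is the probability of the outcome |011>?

The probability of measuring |011> is 0.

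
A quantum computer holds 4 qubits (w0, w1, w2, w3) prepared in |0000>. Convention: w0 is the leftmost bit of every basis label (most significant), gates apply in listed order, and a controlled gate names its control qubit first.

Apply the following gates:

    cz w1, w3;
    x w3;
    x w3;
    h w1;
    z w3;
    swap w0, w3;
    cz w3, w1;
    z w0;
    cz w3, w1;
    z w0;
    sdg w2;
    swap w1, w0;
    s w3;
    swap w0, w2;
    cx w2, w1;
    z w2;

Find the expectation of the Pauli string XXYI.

In the final state, XXYI has expectation 0.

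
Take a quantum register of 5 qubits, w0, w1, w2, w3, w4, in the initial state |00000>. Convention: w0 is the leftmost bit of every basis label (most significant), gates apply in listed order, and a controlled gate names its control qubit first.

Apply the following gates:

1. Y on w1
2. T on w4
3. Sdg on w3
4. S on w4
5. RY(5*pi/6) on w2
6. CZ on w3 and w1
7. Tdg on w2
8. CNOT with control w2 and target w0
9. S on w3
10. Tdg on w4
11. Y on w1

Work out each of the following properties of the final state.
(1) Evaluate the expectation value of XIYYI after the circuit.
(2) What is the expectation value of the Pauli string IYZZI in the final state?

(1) The expectation value of XIYYI is 0.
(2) In the final state, IYZZI has expectation 0.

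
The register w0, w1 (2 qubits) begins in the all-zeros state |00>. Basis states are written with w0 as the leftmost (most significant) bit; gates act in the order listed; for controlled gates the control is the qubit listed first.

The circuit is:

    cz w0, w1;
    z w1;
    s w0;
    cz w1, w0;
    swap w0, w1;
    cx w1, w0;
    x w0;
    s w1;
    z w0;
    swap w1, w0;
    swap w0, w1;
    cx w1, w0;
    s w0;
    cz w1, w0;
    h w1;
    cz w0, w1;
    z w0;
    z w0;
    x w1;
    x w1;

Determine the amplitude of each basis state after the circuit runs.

The final amplitudes are 0 on |00>, 0 on |01>, -sqrt(2)*I/2 on |10>, sqrt(2)*I/2 on |11>. Key observation: steps 19-20 multiply out to the identity, so the circuit reduces to the remaining gates.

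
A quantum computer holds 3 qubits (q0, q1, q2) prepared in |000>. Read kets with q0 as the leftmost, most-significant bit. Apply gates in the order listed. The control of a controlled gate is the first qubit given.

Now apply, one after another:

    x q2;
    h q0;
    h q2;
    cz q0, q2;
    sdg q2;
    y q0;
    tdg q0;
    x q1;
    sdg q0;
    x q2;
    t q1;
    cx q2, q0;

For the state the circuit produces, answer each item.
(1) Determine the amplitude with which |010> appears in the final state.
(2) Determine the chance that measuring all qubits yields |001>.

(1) The amplitude on |010> is -exp(I*pi/4)/2.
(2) The probability of measuring |001> is 0.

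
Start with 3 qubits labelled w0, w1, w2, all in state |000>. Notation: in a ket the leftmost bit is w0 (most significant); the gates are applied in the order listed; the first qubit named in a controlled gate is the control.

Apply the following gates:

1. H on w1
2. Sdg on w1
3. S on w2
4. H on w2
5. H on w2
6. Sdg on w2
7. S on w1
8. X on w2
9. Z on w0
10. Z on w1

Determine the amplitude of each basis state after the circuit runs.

The final amplitudes are sqrt(2)/2 on |001>, -sqrt(2)/2 on |011>, and 0 on every other basis state. Key observation: the block from step 2 through step 7 cancels to the identity and can be dropped.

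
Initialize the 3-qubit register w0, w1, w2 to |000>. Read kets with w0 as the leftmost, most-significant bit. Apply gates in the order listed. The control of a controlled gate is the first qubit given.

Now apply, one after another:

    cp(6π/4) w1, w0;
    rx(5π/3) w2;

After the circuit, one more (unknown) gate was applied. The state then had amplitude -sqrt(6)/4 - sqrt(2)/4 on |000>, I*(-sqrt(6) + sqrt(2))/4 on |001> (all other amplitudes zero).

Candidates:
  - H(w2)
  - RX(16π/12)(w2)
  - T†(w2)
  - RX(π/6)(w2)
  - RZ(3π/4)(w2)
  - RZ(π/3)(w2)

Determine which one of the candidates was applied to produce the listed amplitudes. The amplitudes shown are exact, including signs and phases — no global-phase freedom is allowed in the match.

The unique candidate consistent with the amplitudes is RX(π/6)(w2).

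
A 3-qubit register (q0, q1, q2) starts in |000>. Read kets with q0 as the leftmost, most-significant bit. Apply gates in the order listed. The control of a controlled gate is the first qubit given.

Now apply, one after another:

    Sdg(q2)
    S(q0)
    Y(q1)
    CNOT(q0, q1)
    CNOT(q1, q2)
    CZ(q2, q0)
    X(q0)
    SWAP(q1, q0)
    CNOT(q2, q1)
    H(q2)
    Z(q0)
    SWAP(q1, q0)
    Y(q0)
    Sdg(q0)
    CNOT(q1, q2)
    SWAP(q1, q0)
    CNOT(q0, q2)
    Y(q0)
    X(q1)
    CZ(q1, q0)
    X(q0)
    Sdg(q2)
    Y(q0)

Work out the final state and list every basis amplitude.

After the circuit, the state carries amplitude sqrt(2)*I/2 on |000>, -sqrt(2)/2 on |001>, and 0 on every other basis state.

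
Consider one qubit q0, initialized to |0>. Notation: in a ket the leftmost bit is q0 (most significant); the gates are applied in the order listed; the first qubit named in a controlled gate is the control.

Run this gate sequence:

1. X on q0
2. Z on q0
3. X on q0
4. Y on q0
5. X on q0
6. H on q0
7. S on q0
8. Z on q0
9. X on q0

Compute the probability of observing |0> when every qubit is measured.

A full measurement returns |0> with probability 1/2.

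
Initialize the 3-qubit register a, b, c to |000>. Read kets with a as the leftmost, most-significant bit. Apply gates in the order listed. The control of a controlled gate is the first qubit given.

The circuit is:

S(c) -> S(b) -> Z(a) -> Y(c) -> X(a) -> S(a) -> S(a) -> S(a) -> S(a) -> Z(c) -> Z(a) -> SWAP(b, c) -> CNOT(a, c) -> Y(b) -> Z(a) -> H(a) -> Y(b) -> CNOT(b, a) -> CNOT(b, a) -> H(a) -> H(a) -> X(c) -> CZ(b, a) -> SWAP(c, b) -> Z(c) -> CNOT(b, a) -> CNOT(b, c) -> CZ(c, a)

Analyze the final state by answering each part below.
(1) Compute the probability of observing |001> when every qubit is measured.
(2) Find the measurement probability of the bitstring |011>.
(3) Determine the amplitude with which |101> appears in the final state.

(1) Outcome |001> occurs with probability 1/2. Key observation: steps 6-9 multiply out to the identity, so the circuit reduces to the remaining gates.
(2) The probability of measuring |011> is 0.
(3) The final state's coefficient on |101> equals -sqrt(2)*I/2.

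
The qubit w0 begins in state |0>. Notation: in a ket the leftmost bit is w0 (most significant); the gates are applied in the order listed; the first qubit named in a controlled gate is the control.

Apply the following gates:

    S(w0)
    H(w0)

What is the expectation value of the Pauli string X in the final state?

The expectation value of X is 1.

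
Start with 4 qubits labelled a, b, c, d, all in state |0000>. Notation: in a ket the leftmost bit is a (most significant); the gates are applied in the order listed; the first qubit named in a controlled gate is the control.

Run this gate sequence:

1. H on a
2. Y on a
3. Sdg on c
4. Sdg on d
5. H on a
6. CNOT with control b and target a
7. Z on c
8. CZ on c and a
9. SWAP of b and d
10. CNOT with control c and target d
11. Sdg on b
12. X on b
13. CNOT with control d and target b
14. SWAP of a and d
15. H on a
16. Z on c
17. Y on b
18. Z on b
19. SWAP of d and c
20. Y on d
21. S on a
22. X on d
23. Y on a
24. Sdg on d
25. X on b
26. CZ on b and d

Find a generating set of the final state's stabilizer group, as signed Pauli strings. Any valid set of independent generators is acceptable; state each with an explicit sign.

One valid set of independent stabilizer generators is +YIII, -IZII, -IIZI, +IIIZ (any independent generating set of the same group is equally correct).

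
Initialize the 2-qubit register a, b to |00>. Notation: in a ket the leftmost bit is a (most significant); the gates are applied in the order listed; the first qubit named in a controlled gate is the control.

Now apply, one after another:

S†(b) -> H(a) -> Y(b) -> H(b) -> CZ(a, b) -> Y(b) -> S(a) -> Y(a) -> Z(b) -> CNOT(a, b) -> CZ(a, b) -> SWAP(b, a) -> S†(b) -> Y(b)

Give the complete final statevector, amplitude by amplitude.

After the circuit, the state carries amplitude -I/2 on |00>, I/2 on |01>, -I/2 on |10>, I/2 on |11>.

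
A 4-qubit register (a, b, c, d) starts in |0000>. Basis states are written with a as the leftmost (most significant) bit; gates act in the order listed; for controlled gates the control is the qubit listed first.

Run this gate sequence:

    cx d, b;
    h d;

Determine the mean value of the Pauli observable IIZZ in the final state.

In the final state, IIZZ has expectation 0.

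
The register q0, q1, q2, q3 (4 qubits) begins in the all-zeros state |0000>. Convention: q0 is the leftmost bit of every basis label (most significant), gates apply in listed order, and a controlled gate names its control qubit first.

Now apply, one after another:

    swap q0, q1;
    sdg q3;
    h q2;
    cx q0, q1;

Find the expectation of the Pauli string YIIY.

In the final state, YIIY has expectation 0.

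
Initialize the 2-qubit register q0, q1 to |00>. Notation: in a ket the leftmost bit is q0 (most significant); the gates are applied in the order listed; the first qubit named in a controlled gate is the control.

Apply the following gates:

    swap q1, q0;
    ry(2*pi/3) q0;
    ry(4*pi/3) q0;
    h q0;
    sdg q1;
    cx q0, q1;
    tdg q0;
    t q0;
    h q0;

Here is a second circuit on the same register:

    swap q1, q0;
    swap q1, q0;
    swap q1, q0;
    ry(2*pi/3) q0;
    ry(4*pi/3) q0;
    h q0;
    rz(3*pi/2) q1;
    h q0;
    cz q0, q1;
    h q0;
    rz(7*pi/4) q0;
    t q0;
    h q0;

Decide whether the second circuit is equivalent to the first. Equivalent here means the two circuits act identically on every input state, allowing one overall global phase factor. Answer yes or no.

No, they are not equivalent — no single phase factor reconciles the two unitaries.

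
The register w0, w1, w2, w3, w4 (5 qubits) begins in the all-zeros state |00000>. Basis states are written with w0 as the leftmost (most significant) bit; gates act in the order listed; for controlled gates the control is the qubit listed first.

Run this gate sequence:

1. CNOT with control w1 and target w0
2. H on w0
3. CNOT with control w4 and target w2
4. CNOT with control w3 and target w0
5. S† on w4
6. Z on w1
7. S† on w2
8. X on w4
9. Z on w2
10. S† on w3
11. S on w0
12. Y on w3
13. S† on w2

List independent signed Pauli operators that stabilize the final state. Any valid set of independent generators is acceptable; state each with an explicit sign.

The final state is stabilized by the group generated by +YIIII, +IZIII, +IIZII, -IIIZI, -IIIIZ; other independent generating sets are equally valid.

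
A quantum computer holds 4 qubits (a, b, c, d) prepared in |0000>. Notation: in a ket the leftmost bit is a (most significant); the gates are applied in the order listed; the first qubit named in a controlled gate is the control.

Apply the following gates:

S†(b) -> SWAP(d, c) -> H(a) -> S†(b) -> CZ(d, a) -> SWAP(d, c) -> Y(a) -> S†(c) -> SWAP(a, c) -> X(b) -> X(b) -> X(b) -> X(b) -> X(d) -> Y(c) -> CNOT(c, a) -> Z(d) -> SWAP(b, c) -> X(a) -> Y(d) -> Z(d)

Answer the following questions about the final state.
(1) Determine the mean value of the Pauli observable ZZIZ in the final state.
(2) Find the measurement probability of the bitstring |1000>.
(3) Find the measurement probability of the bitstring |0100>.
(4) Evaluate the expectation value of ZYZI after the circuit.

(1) The observable ZZIZ averages to -1. Key observation: gates 10-13 undo each other exactly, leaving only the rest of the circuit to track.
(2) The probability of measuring |1000> is 1/2.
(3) Outcome |0100> occurs with probability 1/2.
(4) The expectation value of ZYZI is 0.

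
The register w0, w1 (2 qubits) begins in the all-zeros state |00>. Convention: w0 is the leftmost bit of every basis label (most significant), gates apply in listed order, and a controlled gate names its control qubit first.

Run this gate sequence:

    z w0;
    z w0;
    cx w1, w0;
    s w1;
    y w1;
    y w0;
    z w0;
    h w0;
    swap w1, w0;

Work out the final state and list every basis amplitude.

The final amplitudes are 0 on |00>, 0 on |01>, sqrt(2)/2 on |10>, -sqrt(2)/2 on |11>.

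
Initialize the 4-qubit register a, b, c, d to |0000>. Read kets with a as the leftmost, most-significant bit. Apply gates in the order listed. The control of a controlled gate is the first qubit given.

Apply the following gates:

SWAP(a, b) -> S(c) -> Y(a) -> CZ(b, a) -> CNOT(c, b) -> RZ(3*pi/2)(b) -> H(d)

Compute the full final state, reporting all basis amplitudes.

The final amplitudes are -sqrt(2)*exp(3*I*pi/4)/2 on |1000>, -sqrt(2)*exp(3*I*pi/4)/2 on |1001>, and 0 on every other basis state.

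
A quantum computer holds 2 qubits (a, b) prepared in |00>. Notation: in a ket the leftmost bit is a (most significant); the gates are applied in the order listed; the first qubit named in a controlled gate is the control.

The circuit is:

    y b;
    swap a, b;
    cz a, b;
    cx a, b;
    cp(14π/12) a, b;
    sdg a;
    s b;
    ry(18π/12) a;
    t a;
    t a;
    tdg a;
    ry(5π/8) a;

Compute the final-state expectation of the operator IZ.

The expectation value of IZ is -1.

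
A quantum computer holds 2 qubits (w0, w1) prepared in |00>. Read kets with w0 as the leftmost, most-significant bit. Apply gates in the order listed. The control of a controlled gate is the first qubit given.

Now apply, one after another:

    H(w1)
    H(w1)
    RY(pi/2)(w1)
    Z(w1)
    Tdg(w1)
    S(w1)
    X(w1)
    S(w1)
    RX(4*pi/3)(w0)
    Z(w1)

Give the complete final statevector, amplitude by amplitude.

The resulting statevector has amplitude sqrt(2)*exp(I*pi/4)/4 on |00>, sqrt(2)*I/4 on |01>, sqrt(6)*exp(3*I*pi/4)/4 on |10>, -sqrt(6)/4 on |11>.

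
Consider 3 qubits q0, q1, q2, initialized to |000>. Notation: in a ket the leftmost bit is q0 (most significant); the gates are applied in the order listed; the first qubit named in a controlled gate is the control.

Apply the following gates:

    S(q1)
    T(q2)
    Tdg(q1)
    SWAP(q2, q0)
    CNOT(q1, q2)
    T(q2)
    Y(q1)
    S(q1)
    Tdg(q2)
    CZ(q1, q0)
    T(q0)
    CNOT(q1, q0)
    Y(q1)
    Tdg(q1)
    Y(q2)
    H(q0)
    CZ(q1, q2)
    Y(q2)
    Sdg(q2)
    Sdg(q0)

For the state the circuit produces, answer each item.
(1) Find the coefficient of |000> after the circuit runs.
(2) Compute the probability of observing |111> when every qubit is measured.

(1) |000> carries amplitude sqrt(2)*I/2 in the final state.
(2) The probability of measuring |111> is 0.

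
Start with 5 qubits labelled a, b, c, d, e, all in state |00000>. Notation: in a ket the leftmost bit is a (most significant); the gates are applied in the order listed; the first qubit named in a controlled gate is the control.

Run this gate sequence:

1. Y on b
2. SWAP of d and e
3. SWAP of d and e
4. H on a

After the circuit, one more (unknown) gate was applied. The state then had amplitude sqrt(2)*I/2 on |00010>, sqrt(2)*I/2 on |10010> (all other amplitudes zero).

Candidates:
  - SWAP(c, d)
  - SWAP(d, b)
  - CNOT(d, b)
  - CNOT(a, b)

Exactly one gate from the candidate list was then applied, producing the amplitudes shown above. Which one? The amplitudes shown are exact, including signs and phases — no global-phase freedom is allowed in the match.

It was SWAP(d, b) that produced the state shown.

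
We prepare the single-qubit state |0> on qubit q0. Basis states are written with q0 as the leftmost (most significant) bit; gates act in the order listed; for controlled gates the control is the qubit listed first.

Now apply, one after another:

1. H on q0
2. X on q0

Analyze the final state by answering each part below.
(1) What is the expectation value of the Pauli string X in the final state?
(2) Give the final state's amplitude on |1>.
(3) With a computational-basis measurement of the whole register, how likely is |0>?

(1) The observable X averages to 1.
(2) |1> carries amplitude sqrt(2)/2 in the final state.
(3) The probability of measuring |0> is 1/2.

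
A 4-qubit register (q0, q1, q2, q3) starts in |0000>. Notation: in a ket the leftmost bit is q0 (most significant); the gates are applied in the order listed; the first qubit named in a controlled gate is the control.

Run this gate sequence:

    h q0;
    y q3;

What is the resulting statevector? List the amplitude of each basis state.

The final amplitudes are sqrt(2)*I/2 on |0001>, sqrt(2)*I/2 on |1001>, and 0 on every other basis state.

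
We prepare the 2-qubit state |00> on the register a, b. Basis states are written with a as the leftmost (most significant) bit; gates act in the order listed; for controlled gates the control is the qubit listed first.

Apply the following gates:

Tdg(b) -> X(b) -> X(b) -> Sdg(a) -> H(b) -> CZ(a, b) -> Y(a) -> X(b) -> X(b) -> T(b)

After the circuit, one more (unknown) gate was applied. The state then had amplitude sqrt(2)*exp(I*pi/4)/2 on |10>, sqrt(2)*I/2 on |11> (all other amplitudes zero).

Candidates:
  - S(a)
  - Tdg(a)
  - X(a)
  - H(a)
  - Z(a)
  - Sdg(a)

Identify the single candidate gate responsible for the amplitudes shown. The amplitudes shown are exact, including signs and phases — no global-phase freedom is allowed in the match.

The unique candidate consistent with the amplitudes is Tdg(a).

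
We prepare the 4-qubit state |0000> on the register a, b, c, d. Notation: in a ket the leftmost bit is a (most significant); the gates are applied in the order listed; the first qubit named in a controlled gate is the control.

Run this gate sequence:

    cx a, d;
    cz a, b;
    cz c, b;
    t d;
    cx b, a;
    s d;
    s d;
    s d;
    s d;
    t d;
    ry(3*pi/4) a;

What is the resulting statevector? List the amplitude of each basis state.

After the circuit, the state carries amplitude sqrt(2 - sqrt(2))/2 on |0000>, sqrt(sqrt(2) + 2)/2 on |1000>, and 0 on every other basis state. Key observation: gates 6-9 undo each other exactly, leaving only the rest of the circuit to track.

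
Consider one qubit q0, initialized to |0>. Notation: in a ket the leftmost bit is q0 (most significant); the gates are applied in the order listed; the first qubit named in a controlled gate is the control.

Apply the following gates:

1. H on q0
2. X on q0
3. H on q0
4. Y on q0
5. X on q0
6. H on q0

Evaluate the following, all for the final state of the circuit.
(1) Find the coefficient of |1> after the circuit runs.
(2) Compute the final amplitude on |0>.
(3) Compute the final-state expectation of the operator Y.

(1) The amplitude on |1> is sqrt(2)*I/2.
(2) The amplitude on |0> is sqrt(2)*I/2.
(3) In the final state, Y has expectation 0.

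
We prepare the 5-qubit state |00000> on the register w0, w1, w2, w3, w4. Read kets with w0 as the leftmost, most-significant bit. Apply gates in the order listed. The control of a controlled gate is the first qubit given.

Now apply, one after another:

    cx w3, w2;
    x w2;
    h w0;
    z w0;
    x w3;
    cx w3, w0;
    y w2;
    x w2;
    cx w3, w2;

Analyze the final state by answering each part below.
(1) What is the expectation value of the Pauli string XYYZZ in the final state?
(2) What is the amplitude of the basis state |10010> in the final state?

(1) The expectation value of XYYZZ is 0.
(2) The final state's coefficient on |10010> equals -sqrt(2)*I/2.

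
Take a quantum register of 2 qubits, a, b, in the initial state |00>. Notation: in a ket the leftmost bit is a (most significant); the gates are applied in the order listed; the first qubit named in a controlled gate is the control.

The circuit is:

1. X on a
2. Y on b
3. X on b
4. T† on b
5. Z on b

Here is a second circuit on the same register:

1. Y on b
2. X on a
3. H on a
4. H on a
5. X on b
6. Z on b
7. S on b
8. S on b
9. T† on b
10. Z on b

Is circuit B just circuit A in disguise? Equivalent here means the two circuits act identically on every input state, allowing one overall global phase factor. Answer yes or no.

Yes: on every input state the two circuits agree up to one overall phase factor.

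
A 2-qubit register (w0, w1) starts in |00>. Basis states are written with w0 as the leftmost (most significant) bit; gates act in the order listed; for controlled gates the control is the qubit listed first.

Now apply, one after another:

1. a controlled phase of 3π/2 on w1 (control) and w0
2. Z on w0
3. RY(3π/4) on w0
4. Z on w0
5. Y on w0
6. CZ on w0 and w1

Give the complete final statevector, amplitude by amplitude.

The final amplitudes are I*sqrt(sqrt(2) + 2)/2 on |00>, 0 on |01>, I*sqrt(2 - sqrt(2))/2 on |10>, 0 on |11>.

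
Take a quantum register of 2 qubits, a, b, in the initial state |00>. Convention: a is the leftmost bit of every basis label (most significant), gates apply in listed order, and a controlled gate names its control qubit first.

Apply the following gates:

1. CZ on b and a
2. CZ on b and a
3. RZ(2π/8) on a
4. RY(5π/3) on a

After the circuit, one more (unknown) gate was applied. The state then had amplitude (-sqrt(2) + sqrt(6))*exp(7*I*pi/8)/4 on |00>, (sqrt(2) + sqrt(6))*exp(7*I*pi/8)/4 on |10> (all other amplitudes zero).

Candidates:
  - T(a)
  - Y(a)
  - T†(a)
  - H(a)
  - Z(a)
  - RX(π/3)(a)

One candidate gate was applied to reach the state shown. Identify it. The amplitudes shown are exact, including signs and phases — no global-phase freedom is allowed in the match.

It was H(a) that produced the state shown. Key observation: the block from step 1 through step 2 cancels to the identity and can be dropped.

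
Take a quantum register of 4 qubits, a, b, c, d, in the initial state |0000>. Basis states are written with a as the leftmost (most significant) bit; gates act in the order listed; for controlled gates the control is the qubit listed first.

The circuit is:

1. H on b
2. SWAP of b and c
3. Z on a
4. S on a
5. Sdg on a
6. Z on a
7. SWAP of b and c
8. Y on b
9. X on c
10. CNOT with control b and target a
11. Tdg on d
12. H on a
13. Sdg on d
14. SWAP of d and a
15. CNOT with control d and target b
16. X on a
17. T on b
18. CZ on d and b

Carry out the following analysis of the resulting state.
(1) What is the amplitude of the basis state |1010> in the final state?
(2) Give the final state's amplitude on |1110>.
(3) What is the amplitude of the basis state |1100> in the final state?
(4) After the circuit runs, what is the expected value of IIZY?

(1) |1010> carries amplitude -I/2 in the final state. Key observation: gates 2-7 undo each other exactly, leaving only the rest of the circuit to track.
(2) The amplitude on |1110> is exp(3*I*pi/4)/2.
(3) The final state's coefficient on |1100> equals 0.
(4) The observable IIZY averages to 0.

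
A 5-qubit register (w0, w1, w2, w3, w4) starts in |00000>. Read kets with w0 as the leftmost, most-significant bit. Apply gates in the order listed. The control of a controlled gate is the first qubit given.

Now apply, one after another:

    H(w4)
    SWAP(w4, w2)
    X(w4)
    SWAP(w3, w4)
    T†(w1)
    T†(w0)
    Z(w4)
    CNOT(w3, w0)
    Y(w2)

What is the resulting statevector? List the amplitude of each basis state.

The final amplitudes are -sqrt(2)*I/2 on |10010>, sqrt(2)*I/2 on |10110>, and 0 on every other basis state.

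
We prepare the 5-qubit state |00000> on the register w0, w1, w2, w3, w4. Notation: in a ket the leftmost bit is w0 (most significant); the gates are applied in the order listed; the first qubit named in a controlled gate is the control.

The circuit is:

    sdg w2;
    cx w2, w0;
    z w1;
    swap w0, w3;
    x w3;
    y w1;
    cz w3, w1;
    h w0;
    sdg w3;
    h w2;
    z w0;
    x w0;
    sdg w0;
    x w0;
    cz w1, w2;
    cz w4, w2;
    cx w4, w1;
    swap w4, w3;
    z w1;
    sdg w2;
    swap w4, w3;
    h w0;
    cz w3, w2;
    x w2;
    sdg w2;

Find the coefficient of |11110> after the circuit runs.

The final state's coefficient on |11110> equals sqrt(2)*(-1 - I)/4.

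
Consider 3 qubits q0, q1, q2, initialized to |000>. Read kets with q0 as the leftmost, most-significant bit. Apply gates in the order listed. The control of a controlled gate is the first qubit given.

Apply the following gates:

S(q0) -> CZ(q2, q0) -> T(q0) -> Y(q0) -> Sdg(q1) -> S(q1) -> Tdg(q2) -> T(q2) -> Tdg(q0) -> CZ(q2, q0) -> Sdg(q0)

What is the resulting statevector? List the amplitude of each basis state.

The final amplitudes are exp(-I*pi/4) on |100>, and 0 on every other basis state.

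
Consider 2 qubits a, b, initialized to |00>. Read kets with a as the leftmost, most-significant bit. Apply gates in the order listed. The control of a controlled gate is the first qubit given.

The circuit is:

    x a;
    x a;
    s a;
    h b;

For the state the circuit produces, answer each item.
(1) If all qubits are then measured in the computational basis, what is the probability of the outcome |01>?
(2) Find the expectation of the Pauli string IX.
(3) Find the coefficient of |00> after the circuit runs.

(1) Outcome |01> occurs with probability 1/2. Key observation: steps 1-2 multiply out to the identity, so the circuit reduces to the remaining gates.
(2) The observable IX averages to 1.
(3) The final state's coefficient on |00> equals sqrt(2)/2.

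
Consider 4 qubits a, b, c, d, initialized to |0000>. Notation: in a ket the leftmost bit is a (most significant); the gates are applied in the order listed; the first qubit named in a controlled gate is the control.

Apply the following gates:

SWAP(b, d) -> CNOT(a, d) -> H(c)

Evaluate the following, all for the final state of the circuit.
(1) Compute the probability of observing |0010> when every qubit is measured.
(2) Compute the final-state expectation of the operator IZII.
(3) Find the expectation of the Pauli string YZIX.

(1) Outcome |0010> occurs with probability 1/2.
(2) The observable IZII averages to 1.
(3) The expectation value of YZIX is 0.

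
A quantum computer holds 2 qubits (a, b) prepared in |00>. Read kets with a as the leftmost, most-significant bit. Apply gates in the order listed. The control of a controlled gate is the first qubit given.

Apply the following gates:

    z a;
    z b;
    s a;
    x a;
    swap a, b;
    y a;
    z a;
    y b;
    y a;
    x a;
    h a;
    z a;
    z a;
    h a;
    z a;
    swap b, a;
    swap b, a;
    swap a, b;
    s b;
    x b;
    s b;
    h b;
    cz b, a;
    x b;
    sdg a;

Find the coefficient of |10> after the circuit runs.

The final state's coefficient on |10> equals 0.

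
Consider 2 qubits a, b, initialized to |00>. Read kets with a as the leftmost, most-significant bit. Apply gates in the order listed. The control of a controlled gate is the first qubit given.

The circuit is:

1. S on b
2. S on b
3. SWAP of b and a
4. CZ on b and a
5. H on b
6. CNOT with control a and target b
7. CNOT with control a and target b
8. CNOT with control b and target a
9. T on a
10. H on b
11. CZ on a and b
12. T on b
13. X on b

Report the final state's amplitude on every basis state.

The final amplitudes are exp(I*pi/4)/2 on |00>, 1/2 on |01>, I/2 on |10>, exp(I*pi/4)/2 on |11>.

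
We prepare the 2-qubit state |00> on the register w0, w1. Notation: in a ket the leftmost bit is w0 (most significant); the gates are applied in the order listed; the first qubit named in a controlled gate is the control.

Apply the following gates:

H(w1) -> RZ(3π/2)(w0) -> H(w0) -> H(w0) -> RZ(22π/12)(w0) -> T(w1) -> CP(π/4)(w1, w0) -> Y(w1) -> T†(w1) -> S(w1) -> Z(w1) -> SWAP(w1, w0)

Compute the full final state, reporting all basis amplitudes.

After the circuit, the state carries amplitude sqrt(2)*exp(I*pi/12)/2 on |00>, 0 on |01>, sqrt(2)*exp(I*pi/12)/2 on |10>, 0 on |11>. Key observation: gates 3-4 undo each other exactly, leaving only the rest of the circuit to track.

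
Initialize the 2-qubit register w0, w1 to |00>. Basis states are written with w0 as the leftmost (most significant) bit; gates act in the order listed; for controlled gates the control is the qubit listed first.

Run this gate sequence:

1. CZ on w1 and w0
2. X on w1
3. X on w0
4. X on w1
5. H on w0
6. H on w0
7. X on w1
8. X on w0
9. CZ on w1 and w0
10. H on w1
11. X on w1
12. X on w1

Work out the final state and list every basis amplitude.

The final amplitudes are sqrt(2)/2 on |00>, -sqrt(2)/2 on |01>, 0 on |10>, 0 on |11>. Key observation: steps 3-8 multiply out to the identity, so the circuit reduces to the remaining gates.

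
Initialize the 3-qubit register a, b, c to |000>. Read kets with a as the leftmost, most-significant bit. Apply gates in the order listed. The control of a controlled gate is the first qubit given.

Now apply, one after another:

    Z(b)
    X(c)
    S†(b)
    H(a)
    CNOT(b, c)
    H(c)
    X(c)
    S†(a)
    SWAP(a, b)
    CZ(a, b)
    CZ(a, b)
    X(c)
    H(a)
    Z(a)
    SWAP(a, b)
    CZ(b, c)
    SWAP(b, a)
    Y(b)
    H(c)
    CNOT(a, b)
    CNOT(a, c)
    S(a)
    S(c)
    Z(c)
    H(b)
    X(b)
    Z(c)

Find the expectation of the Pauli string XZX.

The expectation value of XZX is 0.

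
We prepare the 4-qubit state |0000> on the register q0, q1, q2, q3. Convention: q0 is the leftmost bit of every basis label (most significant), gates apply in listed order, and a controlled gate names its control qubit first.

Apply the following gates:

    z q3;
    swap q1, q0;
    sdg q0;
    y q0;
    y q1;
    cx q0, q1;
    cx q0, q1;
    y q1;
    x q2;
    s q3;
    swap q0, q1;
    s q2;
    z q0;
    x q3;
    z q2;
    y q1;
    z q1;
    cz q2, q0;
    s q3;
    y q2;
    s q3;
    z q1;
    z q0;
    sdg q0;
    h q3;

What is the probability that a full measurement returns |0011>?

A full measurement returns |0011> with probability 0. Key observation: the block from step 5 through step 8 cancels to the identity and can be dropped.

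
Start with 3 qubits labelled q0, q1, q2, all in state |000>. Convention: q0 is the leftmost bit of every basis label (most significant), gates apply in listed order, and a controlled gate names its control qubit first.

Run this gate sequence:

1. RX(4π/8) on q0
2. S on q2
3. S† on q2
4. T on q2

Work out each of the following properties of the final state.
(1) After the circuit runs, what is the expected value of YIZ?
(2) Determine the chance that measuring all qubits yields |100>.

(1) In the final state, YIZ has expectation -1. Key observation: the block from step 2 through step 3 cancels to the identity and can be dropped.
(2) Outcome |100> occurs with probability 1/2.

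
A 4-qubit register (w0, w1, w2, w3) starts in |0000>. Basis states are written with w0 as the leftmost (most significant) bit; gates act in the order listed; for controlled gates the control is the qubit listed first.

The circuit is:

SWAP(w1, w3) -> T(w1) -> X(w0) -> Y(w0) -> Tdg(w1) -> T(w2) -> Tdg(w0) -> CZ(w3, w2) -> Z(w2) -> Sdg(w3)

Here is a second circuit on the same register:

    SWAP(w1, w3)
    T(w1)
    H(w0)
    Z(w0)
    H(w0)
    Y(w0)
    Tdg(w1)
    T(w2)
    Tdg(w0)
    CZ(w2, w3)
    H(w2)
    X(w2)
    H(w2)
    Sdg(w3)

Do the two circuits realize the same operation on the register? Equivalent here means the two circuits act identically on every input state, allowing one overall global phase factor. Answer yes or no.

Yes, they are equivalent — the unitaries differ by at most a global phase.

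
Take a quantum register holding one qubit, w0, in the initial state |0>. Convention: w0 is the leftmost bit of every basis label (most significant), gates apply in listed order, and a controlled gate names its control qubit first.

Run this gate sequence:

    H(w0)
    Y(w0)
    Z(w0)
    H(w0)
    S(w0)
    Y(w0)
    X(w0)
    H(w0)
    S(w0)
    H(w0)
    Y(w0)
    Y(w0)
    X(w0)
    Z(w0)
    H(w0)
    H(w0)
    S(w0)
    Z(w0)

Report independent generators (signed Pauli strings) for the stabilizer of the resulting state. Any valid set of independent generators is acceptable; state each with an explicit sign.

The stabilizer group can be generated by -X, among other valid generating sets.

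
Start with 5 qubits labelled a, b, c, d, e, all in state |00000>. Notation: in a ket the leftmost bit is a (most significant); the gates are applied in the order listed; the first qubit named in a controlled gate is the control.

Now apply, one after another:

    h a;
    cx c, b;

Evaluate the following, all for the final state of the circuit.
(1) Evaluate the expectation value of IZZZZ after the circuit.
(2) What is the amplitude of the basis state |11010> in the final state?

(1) The observable IZZZZ averages to 1.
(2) The final state's coefficient on |11010> equals 0.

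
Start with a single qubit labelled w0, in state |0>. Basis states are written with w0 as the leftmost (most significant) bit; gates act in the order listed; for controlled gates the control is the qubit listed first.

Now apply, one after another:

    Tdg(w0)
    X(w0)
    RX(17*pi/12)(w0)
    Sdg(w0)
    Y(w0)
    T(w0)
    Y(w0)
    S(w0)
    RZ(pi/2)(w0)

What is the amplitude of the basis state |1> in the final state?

The final state's coefficient on |1> equals (-sqrt(3*sqrt(2) + 6)/4 + sqrt(2 - sqrt(2))/4)*exp(I*pi/4).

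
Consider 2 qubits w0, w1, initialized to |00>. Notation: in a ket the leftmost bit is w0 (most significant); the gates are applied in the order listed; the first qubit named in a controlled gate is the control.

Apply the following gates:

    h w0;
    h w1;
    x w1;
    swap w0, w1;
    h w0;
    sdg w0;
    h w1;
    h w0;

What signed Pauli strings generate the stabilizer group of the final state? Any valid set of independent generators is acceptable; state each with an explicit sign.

The stabilizer group can be generated by +XI, +IZ, among other valid generating sets.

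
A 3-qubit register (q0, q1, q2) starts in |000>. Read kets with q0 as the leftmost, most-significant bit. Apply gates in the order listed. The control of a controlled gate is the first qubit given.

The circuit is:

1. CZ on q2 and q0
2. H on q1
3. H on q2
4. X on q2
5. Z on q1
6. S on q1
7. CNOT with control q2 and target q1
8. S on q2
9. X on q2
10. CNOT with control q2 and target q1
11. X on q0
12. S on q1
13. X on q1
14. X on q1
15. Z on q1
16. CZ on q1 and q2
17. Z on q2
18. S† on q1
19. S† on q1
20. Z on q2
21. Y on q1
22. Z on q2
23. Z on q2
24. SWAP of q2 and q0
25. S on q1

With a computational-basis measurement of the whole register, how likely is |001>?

Outcome |001> occurs with probability 1/4.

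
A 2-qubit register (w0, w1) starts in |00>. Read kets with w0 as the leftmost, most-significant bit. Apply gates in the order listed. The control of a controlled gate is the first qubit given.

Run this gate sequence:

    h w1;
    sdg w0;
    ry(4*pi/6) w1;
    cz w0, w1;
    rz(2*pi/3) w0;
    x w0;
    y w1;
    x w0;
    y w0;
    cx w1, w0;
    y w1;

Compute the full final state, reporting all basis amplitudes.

The final amplitudes are (-sqrt(6) + sqrt(2))*exp(I*pi/6)/4 on |00>, 0 on |01>, 0 on |10>, (sqrt(2) + sqrt(6))*exp(I*pi/6)/4 on |11>.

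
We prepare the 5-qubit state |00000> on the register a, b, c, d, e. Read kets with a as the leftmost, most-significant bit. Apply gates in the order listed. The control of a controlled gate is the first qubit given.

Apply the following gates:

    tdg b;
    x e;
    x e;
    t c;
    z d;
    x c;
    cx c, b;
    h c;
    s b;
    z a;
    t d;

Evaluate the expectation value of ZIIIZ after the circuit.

The expectation value of ZIIIZ is 1. Key observation: steps 2-3 multiply out to the identity, so the circuit reduces to the remaining gates.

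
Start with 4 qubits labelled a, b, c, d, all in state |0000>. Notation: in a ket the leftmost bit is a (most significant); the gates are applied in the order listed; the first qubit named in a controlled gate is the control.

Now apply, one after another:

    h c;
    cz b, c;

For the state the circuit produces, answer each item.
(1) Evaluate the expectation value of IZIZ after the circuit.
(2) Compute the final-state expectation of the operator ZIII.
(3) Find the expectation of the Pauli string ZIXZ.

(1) In the final state, IZIZ has expectation 1.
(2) The expectation value of ZIII is 1.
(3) In the final state, ZIXZ has expectation 1.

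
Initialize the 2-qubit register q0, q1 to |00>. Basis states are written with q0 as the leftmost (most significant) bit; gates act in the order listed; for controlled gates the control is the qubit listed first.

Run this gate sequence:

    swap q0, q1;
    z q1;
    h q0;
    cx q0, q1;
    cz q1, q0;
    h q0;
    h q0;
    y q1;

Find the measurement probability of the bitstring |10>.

The probability of measuring |10> is 1/2.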